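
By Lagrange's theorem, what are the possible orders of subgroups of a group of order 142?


Lagrange's theorem: |H| divides |G|
|G| = 142
Divisors of 142: 1, 2, 71, 142

Possible subgroup orders: {1, 2, 71, 142}


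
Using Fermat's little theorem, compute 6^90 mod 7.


Fermat's little theorem: if p is prime and gcd(a,p)=1, then a^(p-1) ≡ 1 (mod p)
p = 7 is prime, gcd(6,7) = 1
Reduce exponent: 90 mod 6 = 0
So 6^90 ≡ 6^0 (mod 7)
6^0 = 1

6^90 ≡ 1 (mod 7)


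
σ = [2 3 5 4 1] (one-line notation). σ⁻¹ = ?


To find σ⁻¹, swap domain and range:
σ(1) = 2 → σ⁻¹(2) = 1
σ(2) = 3 → σ⁻¹(3) = 2
σ(3) = 5 → σ⁻¹(5) = 3
σ(4) = 4 → σ⁻¹(4) = 4
σ(5) = 1 → σ⁻¹(1) = 5

σ⁻¹ = [5 1 2 4 3]


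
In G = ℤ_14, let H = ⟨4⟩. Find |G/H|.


|⟨4⟩| = n / gcd(4, 14) = 14 / 2 = 7
H is normal (ℤ_14 is abelian).
|G/H| = |G| / |H| = 14 / 7 = 2

|G/H| = 2


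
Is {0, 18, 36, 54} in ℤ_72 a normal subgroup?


H = {0, 18, 36, 54} in ℤ_72
ℤ_72 is abelian; every subgroup of an abelian group is normal

Yes, normal subgroup


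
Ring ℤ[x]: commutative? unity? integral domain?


Polynomial ring over ℤ (an integral domain) is a commutative integral domain with unity 1
Commutative: Yes
Integral domain: Yes
Has unity: Yes

ℤ[x]: Commutative=Yes, Unity=Yes


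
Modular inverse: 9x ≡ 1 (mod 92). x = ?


Use the extended Euclidean algorithm to write 1 = 9·s + 92·t; then s mod 92 is the inverse.
Euclidean algorithm:
  9 = 0·92 + 9
  92 = 10·9 + 2
  9 = 4·2 + 1
  2 = 2·1 + 0
gcd(9,92) = 1
Back-substitution gives: 9·(41) + 92·(-4) = 1
So 9⁻¹ ≡ 41 ≡ 41 (mod 92)
Check: 9 × 41 = 369 ≡ 1 (mod 92) ✓

9⁻¹ ≡ 41 (mod 92)


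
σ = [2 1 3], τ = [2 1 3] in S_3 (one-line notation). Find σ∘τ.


σ∘τ: apply τ first, then σ
1 →τ 2 →σ 1
2 →τ 1 →σ 2
3 →τ 3 →σ 3

σ∘τ = [1 2 3]


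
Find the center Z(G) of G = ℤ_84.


Z(G) = {g ∈ G | gx = xg for all x ∈ G}
ℤ_84 is abelian, so Z(G) = G

Z(ℤ_84) = ℤ_84


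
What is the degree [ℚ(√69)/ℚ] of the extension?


√69 has minimal polynomial x² - 69 (irreducible over ℚ since 69 is squarefree)

[ℚ(√69)/ℚ] = 2


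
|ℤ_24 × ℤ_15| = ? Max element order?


|ℤ_24 × ℤ_15| = 24 × 15 = 360
Max element order = lcm(24,15) = 120
Cyclic? No (gcd=3)

|ℤ_24×ℤ_15| = 360, max element order = 120


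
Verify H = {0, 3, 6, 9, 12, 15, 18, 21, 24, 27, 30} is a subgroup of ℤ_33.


Subgroup test for H = {0, 3, 6, 9, 12, 15, 18, 21, 24, 27, 30} in (ℤ_33, +):
(1) 0 ∈ H? Yes
(2) Closure: for all a,b ∈ H, (a+b) mod 33 ∈ H? Yes
(3) Inverses: for all a ∈ H, -a mod 33 ∈ H? Yes

Yes, H is a subgroup of ℤ_33


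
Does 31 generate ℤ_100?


g generates ℤ_n iff gcd(g, n) = 1
gcd(31, 100) = 1
Since gcd = 1, 31 is a generator.

Yes, 31 generates ℤ_100


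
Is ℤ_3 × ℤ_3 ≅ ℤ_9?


Comparing ℤ_3 × ℤ_3 and ℤ_9:
gcd(3,3) = 3 ≠ 1. Max element order in ℤ_3×ℤ_3 is lcm(3,3) = 3 < 9, so it has no element of order 9

No, ℤ_3 × ℤ_3 ≇ ℤ_9


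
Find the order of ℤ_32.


ℤ_n has n elements.

|ℤ_32| = 32


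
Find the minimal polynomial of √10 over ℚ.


√10 satisfies x² - 10 = 0, irreducible over ℚ since 10 is squarefree

Minimal polynomial: x² - 10


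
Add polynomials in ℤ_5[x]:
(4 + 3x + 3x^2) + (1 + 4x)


Add coefficients mod 5:
x^0: 4 + 1 = 0 (mod 5)
x^1: 3 + 4 = 2 (mod 5)
x^2: 3 + 0 = 3 (mod 5)
Result: 2x + 3x^2

f + g = 2x + 3x^2


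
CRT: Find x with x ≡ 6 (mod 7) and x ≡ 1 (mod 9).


m₁ = 7, m₂ = 9, gcd = 1, so CRT applies. M = m₁·m₂ = 63
Let M₁ = M/m₁ = 9, M₂ = M/m₂ = 7
Find y₁ ≡ M₁⁻¹ (mod m₁): 9⁻¹ ≡ 4 (mod 7)
Find y₂ ≡ M₂⁻¹ (mod m₂): 7⁻¹ ≡ 4 (mod 9)
x = a₁·M₁·y₁ + a₂·M₂·y₂ = 6·9·4 + 1·7·4 = 244
Reduce mod 63: x ≡ 55
Check: 55 mod 7 = 6 ✓, 55 mod 9 = 1 ✓

x ≡ 55 (mod 63)


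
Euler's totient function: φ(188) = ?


Factor n: 188 = 2^2 × 47
φ(n) = n · ∏(1 - 1/p) over distinct primes p | n
φ(188) = 188 · (1 - 1/2) · (1 - 1/47) = 92

φ(188) = 92


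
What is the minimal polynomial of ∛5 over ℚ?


∛5 satisfies x³ - 5 = 0, irreducible over ℚ (no rational root; 5 is not a perfect cube)

Minimal polynomial: x³ - 5


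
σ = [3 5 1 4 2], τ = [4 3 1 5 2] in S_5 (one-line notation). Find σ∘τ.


σ∘τ: apply τ first, then σ
1 →τ 4 →σ 4
2 →τ 3 →σ 1
3 →τ 1 →σ 3
4 →τ 5 →σ 2
5 →τ 2 →σ 5

σ∘τ = [4 1 3 2 5]


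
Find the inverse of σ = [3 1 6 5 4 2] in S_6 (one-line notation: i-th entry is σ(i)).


To find σ⁻¹, swap domain and range:
σ(1) = 3 → σ⁻¹(3) = 1
σ(2) = 1 → σ⁻¹(1) = 2
σ(3) = 6 → σ⁻¹(6) = 3
σ(4) = 5 → σ⁻¹(5) = 4
σ(5) = 4 → σ⁻¹(4) = 5
σ(6) = 2 → σ⁻¹(2) = 6

σ⁻¹ = [2 6 1 5 4 3]


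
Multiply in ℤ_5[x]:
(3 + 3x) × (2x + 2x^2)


Expand and collect like terms; reduce coefficients mod 5:
x^0: 3·0 = 0 ≡ 0 (mod 5)
x^1: 3·2 + 3·0 = 6 ≡ 1 (mod 5)
x^2: 3·2 + 3·2 = 12 ≡ 2 (mod 5)
x^3: 3·2 = 6 ≡ 1 (mod 5)
Result: x + 2x^2 + x^3

f · g = x + 2x^2 + x^3


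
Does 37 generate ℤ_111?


g generates ℤ_n iff gcd(g, n) = 1
gcd(37, 111) = 37
Since gcd = 37 ≠ 1, ⟨37⟩ has order 3 < 111, so 37 is not a generator.

No, 37 does not generate ℤ_111


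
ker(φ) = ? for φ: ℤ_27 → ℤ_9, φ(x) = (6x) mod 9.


Kernel = preimage of identity
ker(φ) = {x ∈ ℤ_27 : 6x ≡ 0 (mod 9)}. Since 9 | 27, φ is well-defined. The kernel is the cyclic subgroup ⟨3⟩ of ℤ_27 (order 9), i.e. {0, 3, 6, 9, 12, 15, 18, 21, 24}

ker(φ) = {0, 3, 6, 9, 12, 15, 18, 21, 24}


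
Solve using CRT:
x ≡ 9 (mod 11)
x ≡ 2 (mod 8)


m₁ = 11, m₂ = 8, gcd = 1, so CRT applies. M = m₁·m₂ = 88
Let M₁ = M/m₁ = 8, M₂ = M/m₂ = 11
Find y₁ ≡ M₁⁻¹ (mod m₁): 8⁻¹ ≡ 7 (mod 11)
Find y₂ ≡ M₂⁻¹ (mod m₂): 11⁻¹ ≡ 3 (mod 8)
x = a₁·M₁·y₁ + a₂·M₂·y₂ = 9·8·7 + 2·11·3 = 570
Reduce mod 88: x ≡ 42
Check: 42 mod 11 = 9 ✓, 42 mod 8 = 2 ✓

x ≡ 42 (mod 88)


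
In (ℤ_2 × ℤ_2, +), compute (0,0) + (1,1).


Operation: componentwise addition mod (2, 2)
(0,0) + (1,1) = ((a₁+b₁) mod 2, (a₂+b₂) mod 2) with a = (0,0), b = (1,1)

(0,0) + (1,1) = (1,1)


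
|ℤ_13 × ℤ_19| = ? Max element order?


|ℤ_13 × ℤ_19| = 13 × 19 = 247
Max element order = lcm(13,19) = 247
Cyclic? Yes (gcd=1)

|ℤ_13×ℤ_19| = 247, max element order = 247


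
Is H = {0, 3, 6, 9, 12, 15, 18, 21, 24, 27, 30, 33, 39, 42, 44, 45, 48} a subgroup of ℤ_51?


Subgroup test for H = {0, 3, 6, 9, 12, 15, 18, 21, 24, 27, 30, 33, 39, 42, 44, 45, 48} in (ℤ_51, +):
(1) 0 ∈ H? Yes
(2) Closure: for all a,b ∈ H, (a+b) mod 51 ∈ H? No  [counterexample: 3 + 33 = 36 ∉ H]
(3) Inverses: for all a ∈ H, -a mod 51 ∈ H? No

No, H is not a subgroup of ℤ_51


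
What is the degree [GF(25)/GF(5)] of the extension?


GF(25) = GF(5^2), so the extension degree is 2

[GF(25)/GF(5)] = 2


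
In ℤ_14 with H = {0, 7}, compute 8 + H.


8 + H = {8 + h (mod 14) : h ∈ H}
8+0=8, 8+7=1
8 + H = {1, 8} = 1 + H

8 + H = {1, 8}


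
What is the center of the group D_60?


Z(G) = {g ∈ G | gx = xg for all x ∈ G}
For even n, Z(D_n) = {e, r^(n/2)}: the 180° rotation r^30 commutes with every reflection and rotation

Z(D_60) = {e, r^30}


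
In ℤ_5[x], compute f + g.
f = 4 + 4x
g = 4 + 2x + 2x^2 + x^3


Add coefficients mod 5:
x^0: 4 + 4 = 3 (mod 5)
x^1: 4 + 2 = 1 (mod 5)
x^2: 0 + 2 = 2 (mod 5)
x^3: 0 + 1 = 1 (mod 5)
Result: 3 + x + 2x^2 + x^3

f + g = 3 + x + 2x^2 + x^3


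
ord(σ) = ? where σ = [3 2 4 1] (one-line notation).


Cycle decomposition: (1 3 4)
Cycle lengths: 3
Order = lcm(3) = 3

ord(σ) = 3


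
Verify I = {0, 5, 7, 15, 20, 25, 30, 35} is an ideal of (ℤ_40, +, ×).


Check ideal conditions for I = {0, 5, 7, 15, 20, 25, 30, 35} in ℤ_40:
(1) I is an additive subgroup? No
(2) For r ∈ ℤ_40 and a ∈ I: r·a ∈ I? No  [counterexample: r=2, a=5, r·a mod 40 = 10 ∉ I]

No, I is not an ideal of ℤ_40


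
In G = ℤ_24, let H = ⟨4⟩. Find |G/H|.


|⟨4⟩| = n / gcd(4, 24) = 24 / 4 = 6
H is normal (ℤ_24 is abelian).
|G/H| = |G| / |H| = 24 / 6 = 4

|G/H| = 4


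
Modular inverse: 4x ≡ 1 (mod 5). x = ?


Use the extended Euclidean algorithm to write 1 = 4·s + 5·t; then s mod 5 is the inverse.
Euclidean algorithm:
  4 = 0·5 + 4
  5 = 1·4 + 1
  4 = 4·1 + 0
gcd(4,5) = 1
Back-substitution gives: 4·(-1) + 5·(1) = 1
So 4⁻¹ ≡ -1 ≡ 4 (mod 5)
Check: 4 × 4 = 16 ≡ 1 (mod 5) ✓

4⁻¹ ≡ 4 (mod 5)


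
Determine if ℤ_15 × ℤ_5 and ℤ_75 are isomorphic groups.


Comparing ℤ_15 × ℤ_5 and ℤ_75:
gcd(15,5) = 5 ≠ 1. Max element order in ℤ_15×ℤ_5 is lcm(15,5) = 15 < 75, so it has no element of order 75

No, ℤ_15 × ℤ_5 ≇ ℤ_75


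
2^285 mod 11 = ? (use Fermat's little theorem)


Fermat's little theorem: if p is prime and gcd(a,p)=1, then a^(p-1) ≡ 1 (mod p)
p = 11 is prime, gcd(2,11) = 1
Reduce exponent: 285 mod 10 = 5
So 2^285 ≡ 2^5 (mod 11)
2^5 mod 11 = 10

2^285 ≡ 10 (mod 11)


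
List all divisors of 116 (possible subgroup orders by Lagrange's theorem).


Lagrange's theorem: |H| divides |G|
|G| = 116
Divisors of 116: 1, 2, 4, 29, 58, 116

Possible subgroup orders: {1, 2, 4, 29, 58, 116}


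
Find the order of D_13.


|D_n| = 2n (n rotations and n reflections)
|D_13| = 2×13 = 26

|D_13| = 26


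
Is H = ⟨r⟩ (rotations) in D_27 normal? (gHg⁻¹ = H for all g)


H = ⟨r⟩ (rotations) in D_27
The rotation subgroup ⟨r⟩ has index 2 in D_27, so it is normal

Yes, normal subgroup


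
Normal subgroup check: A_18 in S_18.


H = A_18 in S_18
A_18 has index 2 in S_18, and every subgroup of index 2 is normal

Yes, normal subgroup


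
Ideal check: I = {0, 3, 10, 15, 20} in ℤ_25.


Check ideal conditions for I = {0, 3, 10, 15, 20} in ℤ_25:
(1) I is an additive subgroup? No
(2) For r ∈ ℤ_25 and a ∈ I: r·a ∈ I? No  [counterexample: r=2, a=3, r·a mod 25 = 6 ∉ I]

No, I is not an ideal of ℤ_25


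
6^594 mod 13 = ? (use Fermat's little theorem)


Fermat's little theorem: if p is prime and gcd(a,p)=1, then a^(p-1) ≡ 1 (mod p)
p = 13 is prime, gcd(6,13) = 1
Reduce exponent: 594 mod 12 = 6
So 6^594 ≡ 6^6 (mod 13)
6^6 mod 13 = 12

6^594 ≡ 12 (mod 13)


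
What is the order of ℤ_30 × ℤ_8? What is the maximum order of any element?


|ℤ_30 × ℤ_8| = 30 × 8 = 240
Max element order = lcm(30,8) = 120
Cyclic? No (gcd=2)

|ℤ_30×ℤ_8| = 240, max element order = 120


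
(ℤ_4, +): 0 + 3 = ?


Operation: addition mod 4
0 + 3 = (a + b) mod 4 with a = 0, b = 3

0 + 3 = 3


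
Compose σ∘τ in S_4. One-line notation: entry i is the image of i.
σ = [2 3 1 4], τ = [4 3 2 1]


σ∘τ: apply τ first, then σ
1 →τ 4 →σ 4
2 →τ 3 →σ 1
3 →τ 2 →σ 3
4 →τ 1 →σ 2

σ∘τ = [4 1 3 2]


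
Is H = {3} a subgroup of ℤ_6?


Subgroup test for H = {3} in (ℤ_6, +):
(1) 0 ∈ H? No
(2) Closure: for all a,b ∈ H, (a+b) mod 6 ∈ H? No  [counterexample: 3 + 3 = 0 ∉ H]
(3) Inverses: for all a ∈ H, -a mod 6 ∈ H? Yes

No, H is not a subgroup of ℤ_6


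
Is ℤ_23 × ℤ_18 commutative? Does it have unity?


Direct product ring; commutative with unity (1,1); but (1,0)·(0,1) = (0,0) gives zero divisors, so not an integral domain
Commutative: Yes
Integral domain: No
Has unity: Yes

ℤ_23 × ℤ_18: Commutative=Yes, Unity=Yes


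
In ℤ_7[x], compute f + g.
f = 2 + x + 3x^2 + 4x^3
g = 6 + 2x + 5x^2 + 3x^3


Add coefficients mod 7:
x^0: 2 + 6 = 1 (mod 7)
x^1: 1 + 2 = 3 (mod 7)
x^2: 3 + 5 = 1 (mod 7)
x^3: 4 + 3 = 0 (mod 7)
Result: 1 + 3x + x^2

f + g = 1 + 3x + x^2


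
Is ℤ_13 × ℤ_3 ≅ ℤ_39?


Comparing ℤ_13 × ℤ_3 and ℤ_39:
gcd(13,3) = 1, so ℤ_13 × ℤ_3 ≅ ℤ_39 (CRT)

Yes, ℤ_13 × ℤ_3 ≅ ℤ_39


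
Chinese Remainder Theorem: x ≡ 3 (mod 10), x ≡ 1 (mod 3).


m₁ = 10, m₂ = 3, gcd = 1, so CRT applies. M = m₁·m₂ = 30
Let M₁ = M/m₁ = 3, M₂ = M/m₂ = 10
Find y₁ ≡ M₁⁻¹ (mod m₁): 3⁻¹ ≡ 7 (mod 10)
Find y₂ ≡ M₂⁻¹ (mod m₂): 10⁻¹ ≡ 1 (mod 3)
x = a₁·M₁·y₁ + a₂·M₂·y₂ = 3·3·7 + 1·10·1 = 73
Reduce mod 30: x ≡ 13
Check: 13 mod 10 = 3 ✓, 13 mod 3 = 1 ✓

x ≡ 13 (mod 30)


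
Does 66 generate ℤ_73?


g generates ℤ_n iff gcd(g, n) = 1
gcd(66, 73) = 1
Since gcd = 1, 66 is a generator.

Yes, 66 generates ℤ_73


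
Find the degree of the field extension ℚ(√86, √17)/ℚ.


[ℚ(√86,√17):ℚ] = [ℚ(√86,√17):ℚ(√86)]·[ℚ(√86):ℚ] = 2·2 = 4

[ℚ(√86, √17)/ℚ] = 4


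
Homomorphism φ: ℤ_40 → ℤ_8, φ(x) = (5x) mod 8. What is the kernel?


Kernel = preimage of identity
ker(φ) = {x ∈ ℤ_40 : 5x ≡ 0 (mod 8)}. Since 8 | 40, φ is well-defined. The kernel is the cyclic subgroup ⟨8⟩ of ℤ_40 (order 5), i.e. {0, 8, 16, 24, 32}

ker(φ) = {0, 8, 16, 24, 32}


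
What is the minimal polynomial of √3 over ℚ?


√3 satisfies x² - 3 = 0, irreducible over ℚ since 3 is squarefree

Minimal polynomial: x² - 3


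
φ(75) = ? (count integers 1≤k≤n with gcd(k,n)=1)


Factor n: 75 = 3 × 5^2
φ(n) = n · ∏(1 - 1/p) over distinct primes p | n
φ(75) = 75 · (1 - 1/3) · (1 - 1/5) = 40

φ(75) = 40


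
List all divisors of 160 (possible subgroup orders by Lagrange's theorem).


Lagrange's theorem: |H| divides |G|
|G| = 160
Divisors of 160: 1, 2, 4, 5, 8, 10, 16, 20, 32, 40, 80, 160

Possible subgroup orders: {1, 2, 4, 5, 8, 10, 16, 20, 32, 40, 80, 160}


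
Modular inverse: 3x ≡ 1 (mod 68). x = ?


Use the extended Euclidean algorithm to write 1 = 3·s + 68·t; then s mod 68 is the inverse.
Euclidean algorithm:
  3 = 0·68 + 3
  68 = 22·3 + 2
  3 = 1·2 + 1
  2 = 2·1 + 0
gcd(3,68) = 1
Back-substitution gives: 3·(23) + 68·(-1) = 1
So 3⁻¹ ≡ 23 ≡ 23 (mod 68)
Check: 3 × 23 = 69 ≡ 1 (mod 68) ✓

3⁻¹ ≡ 23 (mod 68)


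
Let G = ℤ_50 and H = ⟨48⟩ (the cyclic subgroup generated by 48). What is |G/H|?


|⟨48⟩| = n / gcd(48, 50) = 50 / 2 = 25
H is normal (ℤ_50 is abelian).
|G/H| = |G| / |H| = 50 / 25 = 2

|G/H| = 2


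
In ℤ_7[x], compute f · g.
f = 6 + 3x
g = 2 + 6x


Expand and collect like terms; reduce coefficients mod 7:
x^0: 6·2 = 12 ≡ 5 (mod 7)
x^1: 6·6 + 3·2 = 42 ≡ 0 (mod 7)
x^2: 3·6 = 18 ≡ 4 (mod 7)
Result: 5 + 4x^2

f · g = 5 + 4x^2


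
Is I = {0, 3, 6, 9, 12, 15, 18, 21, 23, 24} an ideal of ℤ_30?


Check ideal conditions for I = {0, 3, 6, 9, 12, 15, 18, 21, 23, 24} in ℤ_30:
(1) I is an additive subgroup? No
(2) For r ∈ ℤ_30 and a ∈ I: r·a ∈ I? No  [counterexample: r=2, a=23, r·a mod 30 = 16 ∉ I]

No, I is not an ideal of ℤ_30


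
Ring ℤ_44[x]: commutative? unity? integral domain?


ℤ_44 has zero divisors (2·22 ≡ 0), and these lift to constant zero divisors in ℤ_44[x]; so not an integral domain
Commutative: Yes
Integral domain: No
Has unity: Yes

ℤ_44[x]: Commutative=Yes, Unity=Yes


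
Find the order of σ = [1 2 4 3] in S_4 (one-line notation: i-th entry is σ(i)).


Cycle decomposition: (3 4)
Cycle lengths: 2
Order = lcm(2) = 2

ord(σ) = 2


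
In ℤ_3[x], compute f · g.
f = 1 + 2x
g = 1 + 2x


Expand and collect like terms; reduce coefficients mod 3:
x^0: 1·1 = 1 ≡ 1 (mod 3)
x^1: 1·2 + 2·1 = 4 ≡ 1 (mod 3)
x^2: 2·2 = 4 ≡ 1 (mod 3)
Result: 1 + x + x^2

f · g = 1 + x + x^2


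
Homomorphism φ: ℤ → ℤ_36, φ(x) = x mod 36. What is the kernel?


Kernel = preimage of identity
ker(φ) = {x ∈ ℤ : x ≡ 0 (mod 36)} = 36ℤ = {0, ±36, ±72, ...}

ker(φ) = 36ℤ


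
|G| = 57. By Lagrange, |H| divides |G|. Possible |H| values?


Lagrange's theorem: |H| divides |G|
|G| = 57
Divisors of 57: 1, 3, 19, 57

Possible subgroup orders: {1, 3, 19, 57}


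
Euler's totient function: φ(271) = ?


Factor n: 271 = 271
φ(n) = n · ∏(1 - 1/p) over distinct primes p | n
φ(271) = 271 · (1 - 1/271) = 270

φ(271) = 270


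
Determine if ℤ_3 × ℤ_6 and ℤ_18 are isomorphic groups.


Comparing ℤ_3 × ℤ_6 and ℤ_18:
gcd(3,6) = 3 ≠ 1. Max element order in ℤ_3×ℤ_6 is lcm(3,6) = 6 < 18, so it has no element of order 18

No, ℤ_3 × ℤ_6 ≇ ℤ_18


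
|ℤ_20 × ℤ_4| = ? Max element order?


|ℤ_20 × ℤ_4| = 20 × 4 = 80
Max element order = lcm(20,4) = 20
Cyclic? No (gcd=4)

|ℤ_20×ℤ_4| = 80, max element order = 20


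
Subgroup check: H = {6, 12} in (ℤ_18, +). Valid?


Subgroup test for H = {6, 12} in (ℤ_18, +):
(1) 0 ∈ H? No
(2) Closure: for all a,b ∈ H, (a+b) mod 18 ∈ H? No  [counterexample: 6 + 12 = 0 ∉ H]
(3) Inverses: for all a ∈ H, -a mod 18 ∈ H? Yes

No, H is not a subgroup of ℤ_18


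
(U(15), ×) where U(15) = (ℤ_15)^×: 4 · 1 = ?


Operation: multiplication mod 15
4 · 1 = (a × b) mod 15 with a = 4, b = 1

4 · 1 = 4


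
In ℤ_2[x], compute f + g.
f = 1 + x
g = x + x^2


Add coefficients mod 2:
x^0: 1 + 0 = 1 (mod 2)
x^1: 1 + 1 = 0 (mod 2)
x^2: 0 + 1 = 1 (mod 2)
Result: 1 + x^2

f + g = 1 + x^2


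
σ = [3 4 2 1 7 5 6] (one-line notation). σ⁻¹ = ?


To find σ⁻¹, swap domain and range:
σ(1) = 3 → σ⁻¹(3) = 1
σ(2) = 4 → σ⁻¹(4) = 2
σ(3) = 2 → σ⁻¹(2) = 3
σ(4) = 1 → σ⁻¹(1) = 4
σ(5) = 7 → σ⁻¹(7) = 5
σ(6) = 5 → σ⁻¹(5) = 6
σ(7) = 6 → σ⁻¹(6) = 7

σ⁻¹ = [4 3 1 2 6 7 5]


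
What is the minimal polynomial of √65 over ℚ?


√65 satisfies x² - 65 = 0, irreducible over ℚ since 65 is squarefree

Minimal polynomial: x² - 65


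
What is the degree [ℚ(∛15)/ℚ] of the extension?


∛15 has minimal polynomial x³ - 15 (irreducible over ℚ since 15 is not a perfect cube)

[ℚ(∛15)/ℚ] = 3


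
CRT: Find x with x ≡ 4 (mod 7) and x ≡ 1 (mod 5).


m₁ = 7, m₂ = 5, gcd = 1, so CRT applies. M = m₁·m₂ = 35
Let M₁ = M/m₁ = 5, M₂ = M/m₂ = 7
Find y₁ ≡ M₁⁻¹ (mod m₁): 5⁻¹ ≡ 3 (mod 7)
Find y₂ ≡ M₂⁻¹ (mod m₂): 7⁻¹ ≡ 3 (mod 5)
x = a₁·M₁·y₁ + a₂·M₂·y₂ = 4·5·3 + 1·7·3 = 81
Reduce mod 35: x ≡ 11
Check: 11 mod 7 = 4 ✓, 11 mod 5 = 1 ✓

x ≡ 11 (mod 35)


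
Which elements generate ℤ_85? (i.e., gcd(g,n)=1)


g generates ℤ_n iff gcd(g,n) = 1
Prime factors of 85: 5, 17
Generators are g ∈ {1,...,84} not divisible by any of these primes.
Generators: {1, 2, 3, 4, 6, 7, 8, 9, 11, 12, 13, 14, 16, 18, 19, 21, 22, 23, 24, 26, 27, 28, 29, 31, 32, 33, 36, 37, 38, 39, 41, 42, 43, 44, 46, 47, 48, 49, 52, 53, 54, 56, 57, 58, 59, 61, 62, 63, 64, 66, 67, 69, 71, 72, 73, 74, 76, 77, 78, 79, 81, 82, 83, 84}
Number of generators = φ(85) = 64

Generators of ℤ_85 = {1, 2, 3, 4, 6, 7, 8, 9, 11, 12, 13, 14, 16, 18, 19, 21, 22, 23, 24, 26, 27, 28, 29, 31, 32, 33, 36, 37, 38, 39, 41, 42, 43, 44, 46, 47, 48, 49, 52, 53, 54, 56, 57, 58, 59, 61, 62, 63, 64, 66, 67, 69, 71, 72, 73, 74, 76, 77, 78, 79, 81, 82, 83, 84}


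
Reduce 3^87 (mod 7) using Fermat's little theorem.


Fermat's little theorem: if p is prime and gcd(a,p)=1, then a^(p-1) ≡ 1 (mod p)
p = 7 is prime, gcd(3,7) = 1
Reduce exponent: 87 mod 6 = 3
So 3^87 ≡ 3^3 (mod 7)
3^3 mod 7 = 6

3^87 ≡ 6 (mod 7)


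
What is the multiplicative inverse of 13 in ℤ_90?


Use the extended Euclidean algorithm to write 1 = 13·s + 90·t; then s mod 90 is the inverse.
Euclidean algorithm:
  13 = 0·90 + 13
  90 = 6·13 + 12
  13 = 1·12 + 1
  12 = 12·1 + 0
gcd(13,90) = 1
Back-substitution gives: 13·(7) + 90·(-1) = 1
So 13⁻¹ ≡ 7 ≡ 7 (mod 90)
Check: 13 × 7 = 91 ≡ 1 (mod 90) ✓

13⁻¹ ≡ 7 (mod 90)


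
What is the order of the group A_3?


|A_n| = n!/2 (even permutations)
|A_3| = 3!/2 = 6/2 = 3

|A_3| = 3


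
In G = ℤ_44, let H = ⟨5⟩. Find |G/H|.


|⟨5⟩| = n / gcd(5, 44) = 44 / 1 = 44
H is normal (ℤ_44 is abelian).
|G/H| = |G| / |H| = 44 / 44 = 1

|G/H| = 1


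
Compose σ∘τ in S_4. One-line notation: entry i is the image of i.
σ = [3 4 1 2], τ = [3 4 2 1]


σ∘τ: apply τ first, then σ
1 →τ 3 →σ 1
2 →τ 4 →σ 2
3 →τ 2 →σ 4
4 →τ 1 →σ 3

σ∘τ = [1 2 4 3]


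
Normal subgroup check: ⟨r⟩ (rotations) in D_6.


H = ⟨r⟩ (rotations) in D_6
The rotation subgroup ⟨r⟩ has index 2 in D_6, so it is normal

Yes, normal subgroup


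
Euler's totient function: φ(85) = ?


Factor n: 85 = 5 × 17
φ(n) = n · ∏(1 - 1/p) over distinct primes p | n
φ(85) = 85 · (1 - 1/5) · (1 - 1/17) = 64

φ(85) = 64


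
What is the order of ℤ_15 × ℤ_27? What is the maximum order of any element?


|ℤ_15 × ℤ_27| = 15 × 27 = 405
Max element order = lcm(15,27) = 135
Cyclic? No (gcd=3)

|ℤ_15×ℤ_27| = 405, max element order = 135


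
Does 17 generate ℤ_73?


g generates ℤ_n iff gcd(g, n) = 1
gcd(17, 73) = 1
Since gcd = 1, 17 is a generator.

Yes, 17 generates ℤ_73


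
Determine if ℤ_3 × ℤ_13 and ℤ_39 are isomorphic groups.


Comparing ℤ_3 × ℤ_13 and ℤ_39:
gcd(3,13) = 1, so ℤ_3 × ℤ_13 ≅ ℤ_39 (CRT)

Yes, ℤ_3 × ℤ_13 ≅ ℤ_39


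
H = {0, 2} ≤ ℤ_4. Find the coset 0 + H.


0 + H = {0 + h (mod 4) : h ∈ H}
0+0=0, 0+2=2

0 + H = {0, 2}


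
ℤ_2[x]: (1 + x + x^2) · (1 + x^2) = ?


Expand and collect like terms; reduce coefficients mod 2:
x^0: 1·1 = 1 ≡ 1 (mod 2)
x^1: 1·0 + 1·1 = 1 ≡ 1 (mod 2)
x^2: 1·1 + 1·0 + 1·1 = 2 ≡ 0 (mod 2)
x^3: 1·1 + 1·0 = 1 ≡ 1 (mod 2)
x^4: 1·1 = 1 ≡ 1 (mod 2)
Result: 1 + x + x^3 + x^4

f · g = 1 + x + x^3 + x^4


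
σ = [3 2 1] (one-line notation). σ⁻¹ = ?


To find σ⁻¹, swap domain and range:
σ(1) = 3 → σ⁻¹(3) = 1
σ(2) = 2 → σ⁻¹(2) = 2
σ(3) = 1 → σ⁻¹(1) = 3

σ⁻¹ = [3 2 1]


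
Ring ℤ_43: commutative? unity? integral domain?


ℤ_43 is a commutative ring with unity 1; 43 is prime, so ℤ_43 is a field (hence an integral domain)
Commutative: Yes
Integral domain: Yes
Has unity: Yes

ℤ_43: Commutative=Yes, Unity=Yes


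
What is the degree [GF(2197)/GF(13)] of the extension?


GF(2197) = GF(13^3), so the extension degree is 3

[GF(2197)/GF(13)] = 3


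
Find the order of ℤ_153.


ℤ_n has n elements.

|ℤ_153| = 153


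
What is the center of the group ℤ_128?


Z(G) = {g ∈ G | gx = xg for all x ∈ G}
ℤ_128 is abelian, so Z(G) = G

Z(ℤ_128) = ℤ_128


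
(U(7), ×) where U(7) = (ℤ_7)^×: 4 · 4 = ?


Operation: multiplication mod 7
4 · 4 = (a × b) mod 7 with a = 4, b = 4

4 · 4 = 2


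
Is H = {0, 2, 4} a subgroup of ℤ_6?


Subgroup test for H = {0, 2, 4} in (ℤ_6, +):
(1) 0 ∈ H? Yes
(2) Closure: for all a,b ∈ H, (a+b) mod 6 ∈ H? Yes
(3) Inverses: for all a ∈ H, -a mod 6 ∈ H? Yes

Yes, H is a subgroup of ℤ_6


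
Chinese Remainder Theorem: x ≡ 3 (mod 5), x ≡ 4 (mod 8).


m₁ = 5, m₂ = 8, gcd = 1, so CRT applies. M = m₁·m₂ = 40
Let M₁ = M/m₁ = 8, M₂ = M/m₂ = 5
Find y₁ ≡ M₁⁻¹ (mod m₁): 8⁻¹ ≡ 2 (mod 5)
Find y₂ ≡ M₂⁻¹ (mod m₂): 5⁻¹ ≡ 5 (mod 8)
x = a₁·M₁·y₁ + a₂·M₂·y₂ = 3·8·2 + 4·5·5 = 148
Reduce mod 40: x ≡ 28
Check: 28 mod 5 = 3 ✓, 28 mod 8 = 4 ✓

x ≡ 28 (mod 40)


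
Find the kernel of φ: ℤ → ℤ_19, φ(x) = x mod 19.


Kernel = preimage of identity
ker(φ) = {x ∈ ℤ : x ≡ 0 (mod 19)} = 19ℤ = {0, ±19, ±38, ...}

ker(φ) = 19ℤ


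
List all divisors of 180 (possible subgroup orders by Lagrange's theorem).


Lagrange's theorem: |H| divides |G|
|G| = 180
Divisors of 180: 1, 2, 3, 4, 5, 6, 9, 10, 12, 15, 18, 20, 30, 36, 45, 60, 90, 180

Possible subgroup orders: {1, 2, 3, 4, 5, 6, 9, 10, 12, 15, 18, 20, 30, 36, 45, 60, 90, 180}


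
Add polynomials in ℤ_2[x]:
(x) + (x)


Add coefficients mod 2:
x^0: 0 + 0 = 0 (mod 2)
x^1: 1 + 1 = 0 (mod 2)
Result: 0

f + g = 0


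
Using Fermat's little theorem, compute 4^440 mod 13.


Fermat's little theorem: if p is prime and gcd(a,p)=1, then a^(p-1) ≡ 1 (mod p)
p = 13 is prime, gcd(4,13) = 1
Reduce exponent: 440 mod 12 = 8
So 4^440 ≡ 4^8 (mod 13)
4^8 mod 13 = 3

4^440 ≡ 3 (mod 13)


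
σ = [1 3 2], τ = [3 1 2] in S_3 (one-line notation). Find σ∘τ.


σ∘τ: apply τ first, then σ
1 →τ 3 →σ 2
2 →τ 1 →σ 1
3 →τ 2 →σ 3

σ∘τ = [2 1 3]


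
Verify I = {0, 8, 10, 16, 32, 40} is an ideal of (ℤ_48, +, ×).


Check ideal conditions for I = {0, 8, 10, 16, 32, 40} in ℤ_48:
(1) I is an additive subgroup? No
(2) For r ∈ ℤ_48 and a ∈ I: r·a ∈ I? No  [counterexample: r=2, a=10, r·a mod 48 = 20 ∉ I]

No, I is not an ideal of ℤ_48


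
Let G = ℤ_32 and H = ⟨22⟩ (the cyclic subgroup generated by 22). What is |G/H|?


|⟨22⟩| = n / gcd(22, 32) = 32 / 2 = 16
H is normal (ℤ_32 is abelian).
|G/H| = |G| / |H| = 32 / 16 = 2

|G/H| = 2


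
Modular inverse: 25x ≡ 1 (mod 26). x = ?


Use the extended Euclidean algorithm to write 1 = 25·s + 26·t; then s mod 26 is the inverse.
Euclidean algorithm:
  25 = 0·26 + 25
  26 = 1·25 + 1
  25 = 25·1 + 0
gcd(25,26) = 1
Back-substitution gives: 25·(-1) + 26·(1) = 1
So 25⁻¹ ≡ -1 ≡ 25 (mod 26)
Check: 25 × 25 = 625 ≡ 1 (mod 26) ✓

25⁻¹ ≡ 25 (mod 26)


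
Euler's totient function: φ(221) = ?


Factor n: 221 = 13 × 17
φ(n) = n · ∏(1 - 1/p) over distinct primes p | n
φ(221) = 221 · (1 - 1/13) · (1 - 1/17) = 192

φ(221) = 192


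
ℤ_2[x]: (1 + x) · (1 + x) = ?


Expand and collect like terms; reduce coefficients mod 2:
x^0: 1·1 = 1 ≡ 1 (mod 2)
x^1: 1·1 + 1·1 = 2 ≡ 0 (mod 2)
x^2: 1·1 = 1 ≡ 1 (mod 2)
Result: 1 + x^2

f · g = 1 + x^2


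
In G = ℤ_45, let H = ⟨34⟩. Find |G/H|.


|⟨34⟩| = n / gcd(34, 45) = 45 / 1 = 45
H is normal (ℤ_45 is abelian).
|G/H| = |G| / |H| = 45 / 45 = 1

|G/H| = 1


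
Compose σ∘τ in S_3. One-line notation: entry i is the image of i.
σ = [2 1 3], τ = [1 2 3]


σ∘τ: apply τ first, then σ
1 →τ 1 →σ 2
2 →τ 2 →σ 1
3 →τ 3 →σ 3

σ∘τ = [2 1 3]


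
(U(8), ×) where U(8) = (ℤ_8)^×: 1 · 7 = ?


Operation: multiplication mod 8
1 · 7 = (a × b) mod 8 with a = 1, b = 7

1 · 7 = 7


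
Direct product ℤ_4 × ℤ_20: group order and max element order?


|ℤ_4 × ℤ_20| = 4 × 20 = 80
Max element order = lcm(4,20) = 20
Cyclic? No (gcd=4)

|ℤ_4×ℤ_20| = 80, max element order = 20


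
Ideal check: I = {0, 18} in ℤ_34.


Check ideal conditions for I = {0, 18} in ℤ_34:
(1) I is an additive subgroup? No
(2) For r ∈ ℤ_34 and a ∈ I: r·a ∈ I? No  [counterexample: r=2, a=18, r·a mod 34 = 2 ∉ I]

No, I is not an ideal of ℤ_34


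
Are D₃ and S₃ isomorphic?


Comparing D₃ and S₃:
Both are the unique non-abelian group of order 6

Yes, D₃ ≅ S₃


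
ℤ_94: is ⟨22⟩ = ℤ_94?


g generates ℤ_n iff gcd(g, n) = 1
gcd(22, 94) = 2
Since gcd = 2 ≠ 1, ⟨22⟩ has order 47 < 94, so 22 is not a generator.

No, 22 does not generate ℤ_94


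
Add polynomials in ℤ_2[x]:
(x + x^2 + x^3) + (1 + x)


Add coefficients mod 2:
x^0: 0 + 1 = 1 (mod 2)
x^1: 1 + 1 = 0 (mod 2)
x^2: 1 + 0 = 1 (mod 2)
x^3: 1 + 0 = 1 (mod 2)
Result: 1 + x^2 + x^3

f + g = 1 + x^2 + x^3


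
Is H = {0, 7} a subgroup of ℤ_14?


Subgroup test for H = {0, 7} in (ℤ_14, +):
(1) 0 ∈ H? Yes
(2) Closure: for all a,b ∈ H, (a+b) mod 14 ∈ H? Yes
(3) Inverses: for all a ∈ H, -a mod 14 ∈ H? Yes

Yes, H is a subgroup of ℤ_14


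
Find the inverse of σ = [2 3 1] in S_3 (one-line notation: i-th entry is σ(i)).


To find σ⁻¹, swap domain and range:
σ(1) = 2 → σ⁻¹(2) = 1
σ(2) = 3 → σ⁻¹(3) = 2
σ(3) = 1 → σ⁻¹(1) = 3

σ⁻¹ = [3 1 2]


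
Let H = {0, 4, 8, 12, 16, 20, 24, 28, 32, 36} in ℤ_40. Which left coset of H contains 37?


37 + H = {37 + h (mod 40) : h ∈ H}
37+0=37, 37+4=1, 37+8=5, 37+12=9, 37+16=13, 37+20=17, 37+24=21, 37+28=25, 37+32=29, 37+36=33
37 + H = {1, 5, 9, 13, 17, 21, 25, 29, 33, 37} = 1 + H

37 + H = {1, 5, 9, 13, 17, 21, 25, 29, 33, 37}


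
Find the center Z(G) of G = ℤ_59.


Z(G) = {g ∈ G | gx = xg for all x ∈ G}
ℤ_59 is abelian, so Z(G) = G

Z(ℤ_59) = ℤ_59


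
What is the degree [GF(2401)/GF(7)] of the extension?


GF(2401) = GF(7^4), so the extension degree is 4

[GF(2401)/GF(7)] = 4


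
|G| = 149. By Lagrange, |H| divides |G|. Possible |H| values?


Lagrange's theorem: |H| divides |G|
|G| = 149
Divisors of 149: 1, 149

Possible subgroup orders: {1, 149}


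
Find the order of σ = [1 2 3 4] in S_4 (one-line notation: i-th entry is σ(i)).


Cycle decomposition: identity (all elements fixed)
Order = 1 (identity has order 1)

ord(σ) = 1


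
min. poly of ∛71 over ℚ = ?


∛71 satisfies x³ - 71 = 0, irreducible over ℚ (no rational root; 71 is not a perfect cube)

Minimal polynomial: x³ - 71


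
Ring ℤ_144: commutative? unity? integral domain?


ℤ_144 is a commutative ring with unity 1; 144 = 2×72 is composite, so 2·72 ≡ 0 gives zero divisors (not an integral domain)
Commutative: Yes
Integral domain: No
Has unity: Yes

ℤ_144: Commutative=Yes, Unity=Yes


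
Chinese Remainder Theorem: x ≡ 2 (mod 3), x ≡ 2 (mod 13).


m₁ = 3, m₂ = 13, gcd = 1, so CRT applies. M = m₁·m₂ = 39
Let M₁ = M/m₁ = 13, M₂ = M/m₂ = 3
Find y₁ ≡ M₁⁻¹ (mod m₁): 13⁻¹ ≡ 1 (mod 3)
Find y₂ ≡ M₂⁻¹ (mod m₂): 3⁻¹ ≡ 9 (mod 13)
x = a₁·M₁·y₁ + a₂·M₂·y₂ = 2·13·1 + 2·3·9 = 80
Reduce mod 39: x ≡ 2
Check: 2 mod 3 = 2 ✓, 2 mod 13 = 2 ✓

x ≡ 2 (mod 39)


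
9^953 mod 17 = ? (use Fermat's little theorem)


Fermat's little theorem: if p is prime and gcd(a,p)=1, then a^(p-1) ≡ 1 (mod p)
p = 17 is prime, gcd(9,17) = 1
Reduce exponent: 953 mod 16 = 9
So 9^953 ≡ 9^9 (mod 17)
9^9 mod 17 = 9

9^953 ≡ 9 (mod 17)


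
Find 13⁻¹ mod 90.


Use the extended Euclidean algorithm to write 1 = 13·s + 90·t; then s mod 90 is the inverse.
Euclidean algorithm:
  13 = 0·90 + 13
  90 = 6·13 + 12
  13 = 1·12 + 1
  12 = 12·1 + 0
gcd(13,90) = 1
Back-substitution gives: 13·(7) + 90·(-1) = 1
So 13⁻¹ ≡ 7 ≡ 7 (mod 90)
Check: 13 × 7 = 91 ≡ 1 (mod 90) ✓

13⁻¹ ≡ 7 (mod 90)


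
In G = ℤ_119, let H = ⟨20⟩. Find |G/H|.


|⟨20⟩| = n / gcd(20, 119) = 119 / 1 = 119
H is normal (ℤ_119 is abelian).
|G/H| = |G| / |H| = 119 / 119 = 1

|G/H| = 1


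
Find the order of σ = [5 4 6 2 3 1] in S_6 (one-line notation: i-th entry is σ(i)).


Cycle decomposition: (1 5 3 6) (2 4)
Cycle lengths: 4, 2
Order = lcm(4, 2) = 4

ord(σ) = 4


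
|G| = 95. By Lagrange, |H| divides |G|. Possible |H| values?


Lagrange's theorem: |H| divides |G|
|G| = 95
Divisors of 95: 1, 5, 19, 95

Possible subgroup orders: {1, 5, 19, 95}


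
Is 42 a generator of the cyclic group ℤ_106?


g generates ℤ_n iff gcd(g, n) = 1
gcd(42, 106) = 2
Since gcd = 2 ≠ 1, ⟨42⟩ has order 53 < 106, so 42 is not a generator.

No, 42 does not generate ℤ_106


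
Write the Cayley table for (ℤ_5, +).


Elements: {0, 1, 2, 3, 4}
Operation: addition mod 5
Entry (a, b) = (a + b) mod 5

Cayley table:
  | 0 | 1 | 2 | 3 | 4
0 | 0 | 1 | 2 | 3 | 4
1 | 1 | 2 | 3 | 4 | 0
2 | 2 | 3 | 4 | 0 | 1
3 | 3 | 4 | 0 | 1 | 2
4 | 4 | 0 | 1 | 2 | 3


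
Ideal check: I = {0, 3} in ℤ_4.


Check ideal conditions for I = {0, 3} in ℤ_4:
(1) I is an additive subgroup? No
(2) For r ∈ ℤ_4 and a ∈ I: r·a ∈ I? No  [counterexample: r=2, a=3, r·a mod 4 = 2 ∉ I]

No, I is not an ideal of ℤ_4


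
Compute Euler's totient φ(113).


Factor n: 113 = 113
φ(n) = n · ∏(1 - 1/p) over distinct primes p | n
φ(113) = 113 · (1 - 1/113) = 112

φ(113) = 112


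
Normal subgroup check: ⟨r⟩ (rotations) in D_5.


H = ⟨r⟩ (rotations) in D_5
The rotation subgroup ⟨r⟩ has index 2 in D_5, so it is normal

Yes, normal subgroup


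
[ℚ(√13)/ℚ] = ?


√13 has minimal polynomial x² - 13 (irreducible over ℚ since 13 is squarefree)

[ℚ(√13)/ℚ] = 2


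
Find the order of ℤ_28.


ℤ_n has n elements.

|ℤ_28| = 28


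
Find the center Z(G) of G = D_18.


Z(G) = {g ∈ G | gx = xg for all x ∈ G}
For even n, Z(D_n) = {e, r^(n/2)}: the 180° rotation r^9 commutes with every reflection and rotation

Z(D_18) = {e, r^9}


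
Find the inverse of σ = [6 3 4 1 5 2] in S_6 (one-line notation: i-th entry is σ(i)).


To find σ⁻¹, swap domain and range:
σ(1) = 6 → σ⁻¹(6) = 1
σ(2) = 3 → σ⁻¹(3) = 2
σ(3) = 4 → σ⁻¹(4) = 3
σ(4) = 1 → σ⁻¹(1) = 4
σ(5) = 5 → σ⁻¹(5) = 5
σ(6) = 2 → σ⁻¹(2) = 6

σ⁻¹ = [4 6 2 3 5 1]


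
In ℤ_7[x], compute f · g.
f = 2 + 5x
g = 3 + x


Expand and collect like terms; reduce coefficients mod 7:
x^0: 2·3 = 6 ≡ 6 (mod 7)
x^1: 2·1 + 5·3 = 17 ≡ 3 (mod 7)
x^2: 5·1 = 5 ≡ 5 (mod 7)
Result: 6 + 3x + 5x^2

f · g = 6 + 3x + 5x^2


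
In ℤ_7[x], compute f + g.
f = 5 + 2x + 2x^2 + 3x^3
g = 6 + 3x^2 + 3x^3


Add coefficients mod 7:
x^0: 5 + 6 = 4 (mod 7)
x^1: 2 + 0 = 2 (mod 7)
x^2: 2 + 3 = 5 (mod 7)
x^3: 3 + 3 = 6 (mod 7)
Result: 4 + 2x + 5x^2 + 6x^3

f + g = 4 + 2x + 5x^2 + 6x^3


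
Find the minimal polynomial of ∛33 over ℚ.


∛33 satisfies x³ - 33 = 0, irreducible over ℚ (no rational root; 33 is not a perfect cube)

Minimal polynomial: x³ - 33


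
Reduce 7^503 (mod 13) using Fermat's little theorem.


Fermat's little theorem: if p is prime and gcd(a,p)=1, then a^(p-1) ≡ 1 (mod p)
p = 13 is prime, gcd(7,13) = 1
Reduce exponent: 503 mod 12 = 11
So 7^503 ≡ 7^11 (mod 13)
7^11 mod 13 = 2

7^503 ≡ 2 (mod 13)


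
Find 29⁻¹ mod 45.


Use the extended Euclidean algorithm to write 1 = 29·s + 45·t; then s mod 45 is the inverse.
Euclidean algorithm:
  29 = 0·45 + 29
  45 = 1·29 + 16
  29 = 1·16 + 13
  16 = 1·13 + 3
  13 = 4·3 + 1
  3 = 3·1 + 0
gcd(29,45) = 1
Back-substitution gives: 29·(14) + 45·(-9) = 1
So 29⁻¹ ≡ 14 ≡ 14 (mod 45)
Check: 29 × 14 = 406 ≡ 1 (mod 45) ✓

29⁻¹ ≡ 14 (mod 45)


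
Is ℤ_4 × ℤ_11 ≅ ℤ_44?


Comparing ℤ_4 × ℤ_11 and ℤ_44:
gcd(4,11) = 1, so ℤ_4 × ℤ_11 ≅ ℤ_44 (CRT)

Yes, ℤ_4 × ℤ_11 ≅ ℤ_44


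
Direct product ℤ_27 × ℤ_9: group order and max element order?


|ℤ_27 × ℤ_9| = 27 × 9 = 243
Max element order = lcm(27,9) = 27
Cyclic? No (gcd=9)

|ℤ_27×ℤ_9| = 243, max element order = 27


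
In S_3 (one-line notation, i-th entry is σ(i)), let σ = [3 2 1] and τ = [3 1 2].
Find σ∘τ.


σ∘τ: apply τ first, then σ
1 →τ 3 →σ 1
2 →τ 1 →σ 3
3 →τ 2 →σ 2

σ∘τ = [1 3 2]


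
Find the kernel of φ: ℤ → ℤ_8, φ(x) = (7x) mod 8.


Kernel = preimage of identity
ker(φ) = {x ∈ ℤ : 7x ≡ 0 (mod 8)}. gcd(7,8) = 1, so 7x ≡ 0 (mod 8) ⟺ x ≡ 0 (mod 8/1 = 8). Hence ker(φ) = 8ℤ

ker(φ) = 8ℤ


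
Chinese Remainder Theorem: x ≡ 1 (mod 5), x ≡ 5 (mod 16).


m₁ = 5, m₂ = 16, gcd = 1, so CRT applies. M = m₁·m₂ = 80
Let M₁ = M/m₁ = 16, M₂ = M/m₂ = 5
Find y₁ ≡ M₁⁻¹ (mod m₁): 16⁻¹ ≡ 1 (mod 5)
Find y₂ ≡ M₂⁻¹ (mod m₂): 5⁻¹ ≡ 13 (mod 16)
x = a₁·M₁·y₁ + a₂·M₂·y₂ = 1·16·1 + 5·5·13 = 341
Reduce mod 80: x ≡ 21
Check: 21 mod 5 = 1 ✓, 21 mod 16 = 5 ✓

x ≡ 21 (mod 80)


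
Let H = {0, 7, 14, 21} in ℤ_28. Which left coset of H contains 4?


4 + H = {4 + h (mod 28) : h ∈ H}
4+0=4, 4+7=11, 4+14=18, 4+21=25

4 + H = {4, 11, 18, 25}


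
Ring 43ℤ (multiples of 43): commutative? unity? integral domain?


43ℤ is a commutative ring under +,× but has no multiplicative identity (1 ∉ 43ℤ); it has no zero divisors, but without unity it is not an integral domain
Commutative: Yes
Integral domain: No
Has unity: No

43ℤ (multiples of 43): Commutative=Yes, Unity=No


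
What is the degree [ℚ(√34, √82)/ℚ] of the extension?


[ℚ(√34,√82):ℚ] = [ℚ(√34,√82):ℚ(√34)]·[ℚ(√34):ℚ] = 2·2 = 4

[ℚ(√34, √82)/ℚ] = 4


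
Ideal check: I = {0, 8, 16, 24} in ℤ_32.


Check ideal conditions for I = {0, 8, 16, 24} in ℤ_32:
(1) I is an additive subgroup? Yes
(2) For r ∈ ℤ_32 and a ∈ I: r·a ∈ I? Yes

Yes, I is an ideal of ℤ_32


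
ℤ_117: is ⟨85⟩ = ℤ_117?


g generates ℤ_n iff gcd(g, n) = 1
gcd(85, 117) = 1
Since gcd = 1, 85 is a generator.

Yes, 85 generates ℤ_117


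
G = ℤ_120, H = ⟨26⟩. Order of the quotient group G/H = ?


|⟨26⟩| = n / gcd(26, 120) = 120 / 2 = 60
H is normal (ℤ_120 is abelian).
|G/H| = |G| / |H| = 120 / 60 = 2

|G/H| = 2


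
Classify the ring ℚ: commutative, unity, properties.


ℚ is a field: commutative, has unity, every nonzero element is a unit (hence an integral domain)
Commutative: Yes
Integral domain: Yes
Has unity: Yes

ℚ: Commutative=Yes, Unity=Yes


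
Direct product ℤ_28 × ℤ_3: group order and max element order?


|ℤ_28 × ℤ_3| = 28 × 3 = 84
Max element order = lcm(28,3) = 84
Cyclic? Yes (gcd=1)

|ℤ_28×ℤ_3| = 84, max element order = 84


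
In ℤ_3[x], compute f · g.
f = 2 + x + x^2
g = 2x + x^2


Expand and collect like terms; reduce coefficients mod 3:
x^0: 2·0 = 0 ≡ 0 (mod 3)
x^1: 2·2 + 1·0 = 4 ≡ 1 (mod 3)
x^2: 2·1 + 1·2 + 1·0 = 4 ≡ 1 (mod 3)
x^3: 1·1 + 1·2 = 3 ≡ 0 (mod 3)
x^4: 1·1 = 1 ≡ 1 (mod 3)
Result: x + x^2 + x^4

f · g = x + x^2 + x^4


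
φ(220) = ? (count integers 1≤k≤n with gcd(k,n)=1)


Factor n: 220 = 2^2 × 5 × 11
φ(n) = n · ∏(1 - 1/p) over distinct primes p | n
φ(220) = 220 · (1 - 1/2) · (1 - 1/5) · (1 - 1/11) = 80

φ(220) = 80


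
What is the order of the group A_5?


|A_n| = n!/2 (even permutations)
|A_5| = 5!/2 = 120/2 = 60

|A_5| = 60


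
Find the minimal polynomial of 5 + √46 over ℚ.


Let α = 5 + √46. Then α - 5 = √46, so (α - 5)² = 46, giving α² - 10α - 21 = 0. Degree 2 and α ∉ ℚ, so this is the minimal polynomial.

Minimal polynomial: x² - 10x - 21


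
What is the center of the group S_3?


Z(G) = {g ∈ G | gx = xg for all x ∈ G}
S_n is non-abelian for n ≥ 3; Z(S_3) is trivial

Z(S_3) = {e}


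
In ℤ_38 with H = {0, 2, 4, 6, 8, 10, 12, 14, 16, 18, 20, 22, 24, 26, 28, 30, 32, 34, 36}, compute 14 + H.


14 + H = {14 + h (mod 38) : h ∈ H}
14+0=14, 14+2=16, 14+4=18, 14+6=20, 14+8=22, 14+10=24, 14+12=26, 14+14=28, 14+16=30, 14+18=32, 14+20=34, 14+22=36, 14+24=0, 14+26=2, 14+28=4, 14+30=6, 14+32=8, 14+34=10, 14+36=12
14 + H = {0, 2, 4, 6, 8, 10, 12, 14, 16, 18, 20, 22, 24, 26, 28, 30, 32, 34, 36} = 0 + H

14 + H = {0, 2, 4, 6, 8, 10, 12, 14, 16, 18, 20, 22, 24, 26, 28, 30, 32, 34, 36}


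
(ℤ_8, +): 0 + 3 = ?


Operation: addition mod 8
0 + 3 = (a + b) mod 8 with a = 0, b = 3

0 + 3 = 3


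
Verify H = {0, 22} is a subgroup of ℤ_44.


Subgroup test for H = {0, 22} in (ℤ_44, +):
(1) 0 ∈ H? Yes
(2) Closure: for all a,b ∈ H, (a+b) mod 44 ∈ H? Yes
(3) Inverses: for all a ∈ H, -a mod 44 ∈ H? Yes

Yes, H is a subgroup of ℤ_44


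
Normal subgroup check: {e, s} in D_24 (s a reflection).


H = {e, s} in D_24 (s a reflection)
r·s·r⁻¹ = sr⁻² ≠ s for n ≥ 3, so {e, s} is not closed under conjugation

No, not a normal subgroup


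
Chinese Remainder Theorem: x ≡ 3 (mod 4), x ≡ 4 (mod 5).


m₁ = 4, m₂ = 5, gcd = 1, so CRT applies. M = m₁·m₂ = 20
Let M₁ = M/m₁ = 5, M₂ = M/m₂ = 4
Find y₁ ≡ M₁⁻¹ (mod m₁): 5⁻¹ ≡ 1 (mod 4)
Find y₂ ≡ M₂⁻¹ (mod m₂): 4⁻¹ ≡ 4 (mod 5)
x = a₁·M₁·y₁ + a₂·M₂·y₂ = 3·5·1 + 4·4·4 = 79
Reduce mod 20: x ≡ 19
Check: 19 mod 4 = 3 ✓, 19 mod 5 = 4 ✓

x ≡ 19 (mod 20)
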